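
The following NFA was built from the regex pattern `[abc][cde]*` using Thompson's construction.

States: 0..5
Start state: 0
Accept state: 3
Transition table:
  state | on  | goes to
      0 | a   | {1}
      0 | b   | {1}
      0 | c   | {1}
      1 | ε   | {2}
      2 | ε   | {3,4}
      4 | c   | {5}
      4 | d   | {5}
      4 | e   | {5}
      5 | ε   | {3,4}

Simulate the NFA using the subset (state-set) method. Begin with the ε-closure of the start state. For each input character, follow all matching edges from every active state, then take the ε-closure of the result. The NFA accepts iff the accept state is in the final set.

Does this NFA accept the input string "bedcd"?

start: ε-closure({0}) = {0}
'b' @ 1: {1,2,3,4}  (accept∈set)
'e' @ 2: {3,4,5}  (accept∈set)
'd' @ 3: {3,4,5}  (accept∈set)
'c' @ 4: {3,4,5}  (accept∈set)
'd' @ 5: {3,4,5}  (accept∈set)
after full input: {3,4,5}  (accept=3 in)

Answer: ACCEPT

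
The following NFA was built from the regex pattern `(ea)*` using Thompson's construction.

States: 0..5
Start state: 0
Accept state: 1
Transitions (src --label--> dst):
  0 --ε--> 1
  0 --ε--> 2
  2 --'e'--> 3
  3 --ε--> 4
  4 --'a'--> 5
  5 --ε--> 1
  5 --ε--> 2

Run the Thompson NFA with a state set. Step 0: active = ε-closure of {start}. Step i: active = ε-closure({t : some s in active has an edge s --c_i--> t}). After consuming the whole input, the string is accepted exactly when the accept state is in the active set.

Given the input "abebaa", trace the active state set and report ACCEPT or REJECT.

Answer: REJECT

Steps:
start: ε-closure({0}) = {0,1,2}
'a' @ 1: {}  — state set empty
rest 'bebaa' ignored (set empty)
end set {} — state 1 not in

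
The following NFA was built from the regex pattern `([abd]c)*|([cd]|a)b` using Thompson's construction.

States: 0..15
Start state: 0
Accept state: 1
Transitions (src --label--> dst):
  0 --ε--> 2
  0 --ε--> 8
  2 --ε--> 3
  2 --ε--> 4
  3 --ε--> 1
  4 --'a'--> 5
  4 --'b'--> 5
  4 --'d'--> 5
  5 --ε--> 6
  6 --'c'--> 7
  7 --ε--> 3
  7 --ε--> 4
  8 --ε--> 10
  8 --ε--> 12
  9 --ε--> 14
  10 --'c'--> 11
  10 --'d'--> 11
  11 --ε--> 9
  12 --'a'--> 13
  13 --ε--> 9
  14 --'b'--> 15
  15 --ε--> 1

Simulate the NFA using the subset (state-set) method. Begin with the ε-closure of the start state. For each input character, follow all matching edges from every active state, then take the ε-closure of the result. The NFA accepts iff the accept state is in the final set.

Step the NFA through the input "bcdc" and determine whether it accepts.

S₀ = ε-closure({0}) = {0,1,2,3,4,8,10,12}
'b' @ 1: {5,6}
'c' @ 2: {1,3,4,7}  [accepting]
'd' @ 3: {5,6}
'c' @ 4: {1,3,4,7}  [accepting]
after full input: {1,3,4,7}  (accept=1 in)

Answer: ACCEPT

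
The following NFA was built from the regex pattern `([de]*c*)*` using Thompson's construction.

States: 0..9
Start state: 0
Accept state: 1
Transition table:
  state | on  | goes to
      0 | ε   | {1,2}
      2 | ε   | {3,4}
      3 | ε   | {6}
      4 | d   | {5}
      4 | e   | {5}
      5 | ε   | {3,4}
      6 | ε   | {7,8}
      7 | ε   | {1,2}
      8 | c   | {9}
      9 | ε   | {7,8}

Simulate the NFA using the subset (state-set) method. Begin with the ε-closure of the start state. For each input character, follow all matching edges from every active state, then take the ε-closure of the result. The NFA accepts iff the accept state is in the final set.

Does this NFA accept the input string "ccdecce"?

start: ε-closure({0}) = {0,1,2,3,4,6,7,8}
'c' @ 1: {1,2,3,4,6,7,8,9}  ✓accept
'c' @ 2: {1,2,3,4,6,7,8,9}  ✓accept
'd' @ 3: {1,2,3,4,5,6,7,8}  ✓accept
'e' @ 4: {1,2,3,4,5,6,7,8}  ✓accept
'c' @ 5: {1,2,3,4,6,7,8,9}  ✓accept
'c' @ 6: {1,2,3,4,6,7,8,9}  ✓accept
'e' @ 7: {1,2,3,4,5,6,7,8}  ✓accept
end set {1,2,3,4,5,6,7,8} — state 1 in

Answer: ACCEPT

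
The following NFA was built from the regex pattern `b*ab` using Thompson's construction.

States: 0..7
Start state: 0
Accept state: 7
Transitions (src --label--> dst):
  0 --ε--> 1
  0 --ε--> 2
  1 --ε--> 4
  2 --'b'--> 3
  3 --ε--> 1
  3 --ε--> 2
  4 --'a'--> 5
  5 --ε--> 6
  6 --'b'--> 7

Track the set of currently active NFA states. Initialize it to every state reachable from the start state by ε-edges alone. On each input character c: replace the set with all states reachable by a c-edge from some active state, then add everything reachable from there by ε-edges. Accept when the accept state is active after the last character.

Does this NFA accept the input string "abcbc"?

start: ε-closure({0}) = {0,1,2,4}
'a' @ 1: {5,6}
'b' @ 2: {7}  (accept∈set)
'c' @ 3: {}  — no active states
rest 'bc' ignored (set empty)
after full input: {}  (accept=7 not in)

Answer: REJECT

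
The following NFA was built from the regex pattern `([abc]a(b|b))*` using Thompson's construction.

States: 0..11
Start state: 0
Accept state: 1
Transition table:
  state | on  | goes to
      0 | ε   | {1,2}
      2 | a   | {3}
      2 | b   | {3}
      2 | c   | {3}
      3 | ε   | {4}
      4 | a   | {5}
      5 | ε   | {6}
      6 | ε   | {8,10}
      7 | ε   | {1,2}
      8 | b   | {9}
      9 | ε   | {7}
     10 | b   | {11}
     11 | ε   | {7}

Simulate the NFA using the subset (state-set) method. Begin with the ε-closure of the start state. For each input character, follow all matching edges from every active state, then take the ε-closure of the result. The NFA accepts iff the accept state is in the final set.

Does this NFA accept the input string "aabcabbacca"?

S₀ = ε-closure({0}) = {0,1,2}
'a' @ 1: {3,4}
'a' @ 2: {5,6,8,10}
'b' @ 3: {1,2,7,9,11}  [accepting]
'c' @ 4: {3,4}
'a' @ 5: {5,6,8,10}
'b' @ 6: {1,2,7,9,11}  [accepting]
'b' @ 7: {3,4}
'a' @ 8: {5,6,8,10}
'c' @ 9: {}  — dead — no transitions
rest 'ca' ignored (set empty)
end set {} — state 1 not in

Answer: REJECT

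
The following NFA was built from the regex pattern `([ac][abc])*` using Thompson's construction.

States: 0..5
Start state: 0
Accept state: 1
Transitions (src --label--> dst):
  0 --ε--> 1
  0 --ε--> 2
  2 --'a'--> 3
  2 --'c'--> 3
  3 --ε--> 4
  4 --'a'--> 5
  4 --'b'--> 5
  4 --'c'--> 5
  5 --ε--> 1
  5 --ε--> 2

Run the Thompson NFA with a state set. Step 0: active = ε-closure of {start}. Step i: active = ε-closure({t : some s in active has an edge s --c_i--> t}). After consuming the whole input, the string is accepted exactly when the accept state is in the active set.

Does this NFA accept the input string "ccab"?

start: ε-closure({0}) = {0,1,2}
'c' @ 1: {3,4}
'c' @ 2: {1,2,5}  [accepting]
'a' @ 3: {3,4}
'b' @ 4: {1,2,5}  [accepting]
end set {1,2,5} — state 1 in

Answer: ACCEPT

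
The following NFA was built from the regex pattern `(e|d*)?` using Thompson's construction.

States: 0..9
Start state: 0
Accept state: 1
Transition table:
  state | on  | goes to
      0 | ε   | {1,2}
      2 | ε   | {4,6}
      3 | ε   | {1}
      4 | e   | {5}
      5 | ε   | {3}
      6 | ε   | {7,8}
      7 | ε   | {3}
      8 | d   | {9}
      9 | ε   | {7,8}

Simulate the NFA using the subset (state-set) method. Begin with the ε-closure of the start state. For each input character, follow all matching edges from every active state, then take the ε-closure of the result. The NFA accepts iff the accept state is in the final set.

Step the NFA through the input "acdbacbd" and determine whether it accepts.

S₀ = ε-closure({0}) = {0,1,2,3,4,6,7,8}
'a' @ 1: {}  — state set empty
rest 'cdbacbd' ignored (set empty)
end set {} — state 1 not in

Answer: REJECT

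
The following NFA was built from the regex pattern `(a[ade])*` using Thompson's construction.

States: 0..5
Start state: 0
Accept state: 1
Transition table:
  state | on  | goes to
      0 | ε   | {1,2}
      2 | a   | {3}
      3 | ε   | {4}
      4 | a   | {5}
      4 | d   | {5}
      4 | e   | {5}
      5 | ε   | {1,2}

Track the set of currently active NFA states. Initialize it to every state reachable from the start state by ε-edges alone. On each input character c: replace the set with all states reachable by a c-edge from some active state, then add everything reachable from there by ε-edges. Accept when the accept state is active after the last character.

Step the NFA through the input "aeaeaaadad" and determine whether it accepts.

Answer: ACCEPT

Trace:
initial (ε-close {0}): {0,1,2}
'a' @ 1: {3,4}
'e' @ 2: {1,2,5}  ✓accept
'a' @ 3: {3,4}
'e' @ 4: {1,2,5}  ✓accept
'a' @ 5: {3,4}
'a' @ 6: {1,2,5}  ✓accept
'a' @ 7: {3,4}
'd' @ 8: {1,2,5}  ✓accept
'a' @ 9: {3,4}
'd' @ 10: {1,2,5}  ✓accept
end set {1,2,5} — state 1 in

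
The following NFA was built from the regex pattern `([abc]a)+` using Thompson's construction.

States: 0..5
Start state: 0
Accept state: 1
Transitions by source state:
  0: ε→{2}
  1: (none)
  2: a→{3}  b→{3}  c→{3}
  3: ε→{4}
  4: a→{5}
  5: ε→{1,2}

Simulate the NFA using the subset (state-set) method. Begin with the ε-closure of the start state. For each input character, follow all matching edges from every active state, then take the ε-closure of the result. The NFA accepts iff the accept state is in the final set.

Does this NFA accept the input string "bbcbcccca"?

Answer: REJECT

Derivation:
initial (ε-close {0}): {0,2}
'b' @ 1: {3,4}
'b' @ 2: {}  — state set empty
rest 'cbcccca' ignored (set empty)
final: {}; accept 1 not in set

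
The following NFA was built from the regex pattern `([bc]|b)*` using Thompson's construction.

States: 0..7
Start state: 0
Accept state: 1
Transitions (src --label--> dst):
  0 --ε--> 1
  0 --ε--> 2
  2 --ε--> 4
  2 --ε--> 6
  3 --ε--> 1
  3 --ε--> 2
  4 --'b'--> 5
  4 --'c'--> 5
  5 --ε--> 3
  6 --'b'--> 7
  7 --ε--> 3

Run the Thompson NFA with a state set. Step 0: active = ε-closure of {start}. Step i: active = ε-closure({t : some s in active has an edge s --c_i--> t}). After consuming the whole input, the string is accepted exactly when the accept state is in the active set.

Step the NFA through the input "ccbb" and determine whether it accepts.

Answer: ACCEPT

Derivation:
start: ε-closure({0}) = {0,1,2,4,6}
'c' @ 1: {1,2,3,4,5,6}  ✓accept
'c' @ 2: {1,2,3,4,5,6}  ✓accept
'b' @ 3: {1,2,3,4,5,6,7}  ✓accept
'b' @ 4: {1,2,3,4,5,6,7}  ✓accept
final: {1,2,3,4,5,6,7}; accept 1 in set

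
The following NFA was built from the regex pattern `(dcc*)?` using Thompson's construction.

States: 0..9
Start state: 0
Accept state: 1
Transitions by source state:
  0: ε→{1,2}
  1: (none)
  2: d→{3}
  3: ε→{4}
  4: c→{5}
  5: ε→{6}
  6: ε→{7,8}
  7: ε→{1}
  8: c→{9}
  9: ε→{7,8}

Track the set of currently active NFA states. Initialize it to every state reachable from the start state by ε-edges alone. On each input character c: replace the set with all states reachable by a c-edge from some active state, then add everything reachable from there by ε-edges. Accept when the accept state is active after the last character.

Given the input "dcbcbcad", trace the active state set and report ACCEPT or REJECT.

Answer: REJECT

Derivation:
start: ε-closure({0}) = {0,1,2}
'd' @ 1: {3,4}
'c' @ 2: {1,5,6,7,8}  (accept∈set)
'b' @ 3: {}  — no active states
rest 'cbcad' ignored (set empty)
final: {}; accept 1 not in set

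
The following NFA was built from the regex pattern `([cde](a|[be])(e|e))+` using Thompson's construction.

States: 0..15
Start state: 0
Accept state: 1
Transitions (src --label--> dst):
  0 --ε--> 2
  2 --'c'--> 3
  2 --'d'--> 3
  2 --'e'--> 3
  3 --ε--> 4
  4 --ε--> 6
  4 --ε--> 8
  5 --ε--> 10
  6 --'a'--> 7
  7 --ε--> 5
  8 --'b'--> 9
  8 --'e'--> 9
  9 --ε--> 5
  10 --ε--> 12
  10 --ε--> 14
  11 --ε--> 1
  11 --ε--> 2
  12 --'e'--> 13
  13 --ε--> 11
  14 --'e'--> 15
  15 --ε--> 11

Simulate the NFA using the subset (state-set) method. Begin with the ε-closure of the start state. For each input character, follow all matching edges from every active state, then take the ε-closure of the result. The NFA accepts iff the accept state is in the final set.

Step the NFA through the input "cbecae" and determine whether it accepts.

S₀ = ε-closure({0}) = {0,2}
'c' @ 1: {3,4,6,8}
'b' @ 2: {5,9,10,12,14}
'e' @ 3: {1,2,11,13,15}  [accepting]
'c' @ 4: {3,4,6,8}
'a' @ 5: {5,7,10,12,14}
'e' @ 6: {1,2,11,13,15}  [accepting]
final: {1,2,11,13,15}; accept 1 in set

Answer: ACCEPT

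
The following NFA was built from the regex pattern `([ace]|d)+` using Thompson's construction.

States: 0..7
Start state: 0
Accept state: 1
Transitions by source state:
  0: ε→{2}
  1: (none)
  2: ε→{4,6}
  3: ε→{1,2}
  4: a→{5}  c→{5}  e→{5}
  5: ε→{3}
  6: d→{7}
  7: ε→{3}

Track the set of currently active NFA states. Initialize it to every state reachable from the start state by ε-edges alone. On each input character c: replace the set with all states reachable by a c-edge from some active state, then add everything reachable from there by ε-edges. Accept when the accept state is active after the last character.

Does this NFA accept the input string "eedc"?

Answer: ACCEPT

Trace:
initial (ε-close {0}): {0,2,4,6}
'e' @ 1: {1,2,3,4,5,6}  ✓accept
'e' @ 2: {1,2,3,4,5,6}  ✓accept
'd' @ 3: {1,2,3,4,6,7}  ✓accept
'c' @ 4: {1,2,3,4,5,6}  ✓accept
after full input: {1,2,3,4,5,6}  (accept=1 in)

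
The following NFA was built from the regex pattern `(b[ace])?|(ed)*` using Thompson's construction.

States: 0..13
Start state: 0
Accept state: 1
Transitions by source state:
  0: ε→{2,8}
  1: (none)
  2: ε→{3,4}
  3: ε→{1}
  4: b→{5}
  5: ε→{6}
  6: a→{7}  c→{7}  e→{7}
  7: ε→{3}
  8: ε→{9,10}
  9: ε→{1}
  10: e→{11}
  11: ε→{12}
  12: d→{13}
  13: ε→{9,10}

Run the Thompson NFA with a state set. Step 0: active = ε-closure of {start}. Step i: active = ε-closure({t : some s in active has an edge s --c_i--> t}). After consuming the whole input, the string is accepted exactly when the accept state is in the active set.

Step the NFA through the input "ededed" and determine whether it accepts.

Answer: ACCEPT

Steps:
start: ε-closure({0}) = {0,1,2,3,4,8,9,10}
'e' @ 1: {11,12}
'd' @ 2: {1,9,10,13}  ✓accept
'e' @ 3: {11,12}
'd' @ 4: {1,9,10,13}  ✓accept
'e' @ 5: {11,12}
'd' @ 6: {1,9,10,13}  ✓accept
after full input: {1,9,10,13}  (accept=1 in)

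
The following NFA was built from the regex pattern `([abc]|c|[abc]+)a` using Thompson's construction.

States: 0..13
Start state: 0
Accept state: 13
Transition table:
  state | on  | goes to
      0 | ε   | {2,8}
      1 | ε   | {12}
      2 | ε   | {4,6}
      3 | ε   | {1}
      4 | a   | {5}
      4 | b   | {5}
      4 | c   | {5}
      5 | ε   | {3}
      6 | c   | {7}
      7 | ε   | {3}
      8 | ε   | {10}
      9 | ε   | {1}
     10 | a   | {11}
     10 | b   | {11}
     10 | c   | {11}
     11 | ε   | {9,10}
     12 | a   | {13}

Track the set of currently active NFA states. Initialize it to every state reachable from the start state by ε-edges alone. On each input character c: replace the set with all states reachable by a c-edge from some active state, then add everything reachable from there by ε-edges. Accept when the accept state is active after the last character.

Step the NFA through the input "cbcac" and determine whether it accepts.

initial (ε-close {0}): {0,2,4,6,8,10}
'c' @ 1: {1,3,5,7,9,10,11,12}
'b' @ 2: {1,9,10,11,12}
'c' @ 3: {1,9,10,11,12}
'a' @ 4: {1,9,10,11,12,13}  (accept∈set)
'c' @ 5: {1,9,10,11,12}
end set {1,9,10,11,12} — state 13 not in

Answer: REJECT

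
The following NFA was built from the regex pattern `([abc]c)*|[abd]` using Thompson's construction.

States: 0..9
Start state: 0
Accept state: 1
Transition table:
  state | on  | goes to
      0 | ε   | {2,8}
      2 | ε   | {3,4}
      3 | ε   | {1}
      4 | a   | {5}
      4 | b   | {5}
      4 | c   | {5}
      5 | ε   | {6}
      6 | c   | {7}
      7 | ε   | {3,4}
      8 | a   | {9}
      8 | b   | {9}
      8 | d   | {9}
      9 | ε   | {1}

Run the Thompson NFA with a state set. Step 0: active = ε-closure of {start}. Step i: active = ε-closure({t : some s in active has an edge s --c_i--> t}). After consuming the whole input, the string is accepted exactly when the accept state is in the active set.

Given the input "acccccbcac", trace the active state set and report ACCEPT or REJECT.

Answer: ACCEPT

Trace:
S₀ = ε-closure({0}) = {0,1,2,3,4,8}
'a' @ 1: {1,5,6,9}  ✓accept
'c' @ 2: {1,3,4,7}  ✓accept
'c' @ 3: {5,6}
'c' @ 4: {1,3,4,7}  ✓accept
'c' @ 5: {5,6}
'c' @ 6: {1,3,4,7}  ✓accept
'b' @ 7: {5,6}
'c' @ 8: {1,3,4,7}  ✓accept
'a' @ 9: {5,6}
'c' @ 10: {1,3,4,7}  ✓accept
end set {1,3,4,7} — state 1 in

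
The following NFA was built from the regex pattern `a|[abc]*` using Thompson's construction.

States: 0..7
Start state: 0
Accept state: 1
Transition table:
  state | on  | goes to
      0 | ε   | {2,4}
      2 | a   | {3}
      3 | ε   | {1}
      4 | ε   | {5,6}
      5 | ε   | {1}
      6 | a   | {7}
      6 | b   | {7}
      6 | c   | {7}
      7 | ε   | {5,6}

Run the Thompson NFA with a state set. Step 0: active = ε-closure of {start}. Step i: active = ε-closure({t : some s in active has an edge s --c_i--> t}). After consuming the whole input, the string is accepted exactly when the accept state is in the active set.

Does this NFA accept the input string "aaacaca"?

Answer: ACCEPT

Derivation:
initial (ε-close {0}): {0,1,2,4,5,6}
'a' @ 1: {1,3,5,6,7}  (accept∈set)
'a' @ 2: {1,5,6,7}  (accept∈set)
'a' @ 3: {1,5,6,7}  (accept∈set)
'c' @ 4: {1,5,6,7}  (accept∈set)
'a' @ 5: {1,5,6,7}  (accept∈set)
'c' @ 6: {1,5,6,7}  (accept∈set)
'a' @ 7: {1,5,6,7}  (accept∈set)
final: {1,5,6,7}; accept 1 in set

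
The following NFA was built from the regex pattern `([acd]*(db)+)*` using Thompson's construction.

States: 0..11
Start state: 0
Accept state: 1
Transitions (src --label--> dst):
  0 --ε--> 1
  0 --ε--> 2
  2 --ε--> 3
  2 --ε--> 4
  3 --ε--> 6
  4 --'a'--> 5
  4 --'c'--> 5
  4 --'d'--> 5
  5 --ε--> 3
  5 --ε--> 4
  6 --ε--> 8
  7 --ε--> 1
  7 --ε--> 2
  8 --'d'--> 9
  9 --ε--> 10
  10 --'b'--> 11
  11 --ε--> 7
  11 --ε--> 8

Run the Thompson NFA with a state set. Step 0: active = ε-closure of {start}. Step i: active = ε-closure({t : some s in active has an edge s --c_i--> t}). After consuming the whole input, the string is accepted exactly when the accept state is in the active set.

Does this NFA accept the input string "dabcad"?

Answer: REJECT

Derivation:
initial (ε-close {0}): {0,1,2,3,4,6,8}
'd' @ 1: {3,4,5,6,8,9,10}
'a' @ 2: {3,4,5,6,8}
'b' @ 3: {}  — no active states
rest 'cad' ignored (set empty)
final: {}; accept 1 not in set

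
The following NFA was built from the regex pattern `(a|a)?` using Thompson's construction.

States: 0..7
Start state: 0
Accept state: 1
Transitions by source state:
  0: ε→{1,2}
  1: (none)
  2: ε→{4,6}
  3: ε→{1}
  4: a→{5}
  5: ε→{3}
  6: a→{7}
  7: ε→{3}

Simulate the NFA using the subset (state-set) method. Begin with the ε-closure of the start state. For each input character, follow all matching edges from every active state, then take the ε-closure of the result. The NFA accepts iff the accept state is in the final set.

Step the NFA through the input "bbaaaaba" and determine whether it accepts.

Answer: REJECT

Trace:
S₀ = ε-closure({0}) = {0,1,2,4,6}
'b' @ 1: {}  — no active states
rest 'baaaaba' ignored (set empty)
final: {}; accept 1 not in set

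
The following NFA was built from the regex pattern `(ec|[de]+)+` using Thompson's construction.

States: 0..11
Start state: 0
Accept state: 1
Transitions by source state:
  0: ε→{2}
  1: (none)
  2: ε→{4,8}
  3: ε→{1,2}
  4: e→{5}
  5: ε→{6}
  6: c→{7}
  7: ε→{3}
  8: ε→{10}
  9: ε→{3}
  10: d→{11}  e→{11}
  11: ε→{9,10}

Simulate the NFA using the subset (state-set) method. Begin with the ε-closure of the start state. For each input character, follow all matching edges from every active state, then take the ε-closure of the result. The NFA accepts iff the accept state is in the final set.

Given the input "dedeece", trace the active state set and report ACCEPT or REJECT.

Answer: ACCEPT

Derivation:
initial (ε-close {0}): {0,2,4,8,10}
'd' @ 1: {1,2,3,4,8,9,10,11}  [accepting]
'e' @ 2: {1,2,3,4,5,6,8,9,10,11}  [accepting]
'd' @ 3: {1,2,3,4,8,9,10,11}  [accepting]
'e' @ 4: {1,2,3,4,5,6,8,9,10,11}  [accepting]
'e' @ 5: {1,2,3,4,5,6,8,9,10,11}  [accepting]
'c' @ 6: {1,2,3,4,7,8,10}  [accepting]
'e' @ 7: {1,2,3,4,5,6,8,9,10,11}  [accepting]
after full input: {1,2,3,4,5,6,8,9,10,11}  (accept=1 in)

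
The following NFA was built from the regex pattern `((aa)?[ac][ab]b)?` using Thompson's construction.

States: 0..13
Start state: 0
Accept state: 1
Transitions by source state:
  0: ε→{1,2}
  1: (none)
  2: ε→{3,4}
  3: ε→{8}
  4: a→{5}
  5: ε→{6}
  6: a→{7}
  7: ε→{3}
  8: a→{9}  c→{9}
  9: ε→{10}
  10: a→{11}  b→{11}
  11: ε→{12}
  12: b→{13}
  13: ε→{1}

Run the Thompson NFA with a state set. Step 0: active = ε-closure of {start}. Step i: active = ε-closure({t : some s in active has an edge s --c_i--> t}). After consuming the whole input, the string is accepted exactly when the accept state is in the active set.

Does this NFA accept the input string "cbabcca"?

initial (ε-close {0}): {0,1,2,3,4,8}
'c' @ 1: {9,10}
'b' @ 2: {11,12}
'a' @ 3: {}  — no active states
rest 'bcca' ignored (set empty)
end set {} — state 1 not in

Answer: REJECT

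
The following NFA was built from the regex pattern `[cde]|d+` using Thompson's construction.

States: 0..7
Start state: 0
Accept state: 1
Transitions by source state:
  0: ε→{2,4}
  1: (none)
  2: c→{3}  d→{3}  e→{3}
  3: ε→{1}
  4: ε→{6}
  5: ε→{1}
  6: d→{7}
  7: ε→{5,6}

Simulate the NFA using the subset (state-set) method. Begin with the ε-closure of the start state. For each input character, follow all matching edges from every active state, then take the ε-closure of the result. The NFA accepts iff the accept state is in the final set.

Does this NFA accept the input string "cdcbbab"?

S₀ = ε-closure({0}) = {0,2,4,6}
'c' @ 1: {1,3}  (accept∈set)
'd' @ 2: {}  — no active states
rest 'cbbab' ignored (set empty)
final: {}; accept 1 not in set

Answer: REJECT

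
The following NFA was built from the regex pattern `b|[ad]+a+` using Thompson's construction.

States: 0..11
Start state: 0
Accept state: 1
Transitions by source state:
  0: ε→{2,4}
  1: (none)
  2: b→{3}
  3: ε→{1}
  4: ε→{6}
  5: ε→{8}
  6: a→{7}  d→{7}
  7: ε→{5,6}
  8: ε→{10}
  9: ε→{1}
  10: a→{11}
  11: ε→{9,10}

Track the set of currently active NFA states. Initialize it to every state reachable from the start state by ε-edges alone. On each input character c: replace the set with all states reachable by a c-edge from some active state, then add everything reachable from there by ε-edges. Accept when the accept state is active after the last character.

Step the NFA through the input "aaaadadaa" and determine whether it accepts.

initial (ε-close {0}): {0,2,4,6}
'a' @ 1: {5,6,7,8,10}
'a' @ 2: {1,5,6,7,8,9,10,11}  [accepting]
'a' @ 3: {1,5,6,7,8,9,10,11}  [accepting]
'a' @ 4: {1,5,6,7,8,9,10,11}  [accepting]
'd' @ 5: {5,6,7,8,10}
'a' @ 6: {1,5,6,7,8,9,10,11}  [accepting]
'd' @ 7: {5,6,7,8,10}
'a' @ 8: {1,5,6,7,8,9,10,11}  [accepting]
'a' @ 9: {1,5,6,7,8,9,10,11}  [accepting]
end set {1,5,6,7,8,9,10,11} — state 1 in

Answer: ACCEPT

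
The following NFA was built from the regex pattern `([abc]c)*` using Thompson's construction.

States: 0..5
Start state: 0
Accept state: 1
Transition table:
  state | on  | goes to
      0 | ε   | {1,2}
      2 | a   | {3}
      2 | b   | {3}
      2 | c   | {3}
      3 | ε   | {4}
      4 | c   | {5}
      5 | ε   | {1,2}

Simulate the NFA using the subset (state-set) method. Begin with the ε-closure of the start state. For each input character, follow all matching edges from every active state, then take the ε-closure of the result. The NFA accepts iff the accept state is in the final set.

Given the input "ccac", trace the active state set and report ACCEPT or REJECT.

initial (ε-close {0}): {0,1,2}
'c' @ 1: {3,4}
'c' @ 2: {1,2,5}  [accepting]
'a' @ 3: {3,4}
'c' @ 4: {1,2,5}  [accepting]
after full input: {1,2,5}  (accept=1 in)

Answer: ACCEPT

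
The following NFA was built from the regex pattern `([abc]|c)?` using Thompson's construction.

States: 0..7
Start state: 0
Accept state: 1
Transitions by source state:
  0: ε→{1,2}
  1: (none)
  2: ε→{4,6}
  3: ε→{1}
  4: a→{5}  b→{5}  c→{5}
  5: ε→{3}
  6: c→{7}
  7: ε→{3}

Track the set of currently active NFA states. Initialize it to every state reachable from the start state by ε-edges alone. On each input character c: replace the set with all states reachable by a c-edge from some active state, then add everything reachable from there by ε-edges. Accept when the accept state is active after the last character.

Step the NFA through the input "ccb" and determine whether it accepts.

initial (ε-close {0}): {0,1,2,4,6}
'c' @ 1: {1,3,5,7}  (accept∈set)
'c' @ 2: {}  — state set empty
rest 'b' ignored (set empty)
final: {}; accept 1 not in set

Answer: REJECT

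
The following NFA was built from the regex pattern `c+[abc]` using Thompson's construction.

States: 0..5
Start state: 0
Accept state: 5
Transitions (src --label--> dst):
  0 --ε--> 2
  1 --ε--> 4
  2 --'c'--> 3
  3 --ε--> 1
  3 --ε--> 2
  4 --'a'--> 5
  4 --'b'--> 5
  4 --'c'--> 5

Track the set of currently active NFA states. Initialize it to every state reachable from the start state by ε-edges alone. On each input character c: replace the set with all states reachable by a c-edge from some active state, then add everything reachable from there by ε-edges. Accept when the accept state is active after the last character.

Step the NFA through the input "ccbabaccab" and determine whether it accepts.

start: ε-closure({0}) = {0,2}
'c' @ 1: {1,2,3,4}
'c' @ 2: {1,2,3,4,5}  [accepting]
'b' @ 3: {5}  [accepting]
'a' @ 4: {}  — no active states
rest 'baccab' ignored (set empty)
final: {}; accept 5 not in set

Answer: REJECT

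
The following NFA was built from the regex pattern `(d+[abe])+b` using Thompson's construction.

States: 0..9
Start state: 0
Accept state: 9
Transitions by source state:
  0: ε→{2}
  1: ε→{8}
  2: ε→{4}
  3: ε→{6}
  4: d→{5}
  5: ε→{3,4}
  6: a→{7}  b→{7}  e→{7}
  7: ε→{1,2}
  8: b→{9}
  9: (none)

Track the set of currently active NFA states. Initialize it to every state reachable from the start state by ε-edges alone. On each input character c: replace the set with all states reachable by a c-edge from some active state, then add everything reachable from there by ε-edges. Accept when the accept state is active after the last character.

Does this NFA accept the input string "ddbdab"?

Answer: ACCEPT

Steps:
initial (ε-close {0}): {0,2,4}
'd' @ 1: {3,4,5,6}
'd' @ 2: {3,4,5,6}
'b' @ 3: {1,2,4,7,8}
'd' @ 4: {3,4,5,6}
'a' @ 5: {1,2,4,7,8}
'b' @ 6: {9}  ✓accept
after full input: {9}  (accept=9 in)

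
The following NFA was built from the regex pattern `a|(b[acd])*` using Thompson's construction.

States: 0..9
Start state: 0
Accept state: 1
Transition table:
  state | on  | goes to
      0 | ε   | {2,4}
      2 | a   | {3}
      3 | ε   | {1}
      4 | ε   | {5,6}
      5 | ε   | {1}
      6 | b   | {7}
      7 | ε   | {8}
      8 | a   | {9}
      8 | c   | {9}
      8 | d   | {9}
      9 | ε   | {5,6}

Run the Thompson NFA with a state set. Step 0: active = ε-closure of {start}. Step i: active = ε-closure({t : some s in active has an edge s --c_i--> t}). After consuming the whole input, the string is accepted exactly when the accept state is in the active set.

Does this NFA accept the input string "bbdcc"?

S₀ = ε-closure({0}) = {0,1,2,4,5,6}
'b' @ 1: {7,8}
'b' @ 2: {}  — no active states
rest 'dcc' ignored (set empty)
end set {} — state 1 not in

Answer: REJECT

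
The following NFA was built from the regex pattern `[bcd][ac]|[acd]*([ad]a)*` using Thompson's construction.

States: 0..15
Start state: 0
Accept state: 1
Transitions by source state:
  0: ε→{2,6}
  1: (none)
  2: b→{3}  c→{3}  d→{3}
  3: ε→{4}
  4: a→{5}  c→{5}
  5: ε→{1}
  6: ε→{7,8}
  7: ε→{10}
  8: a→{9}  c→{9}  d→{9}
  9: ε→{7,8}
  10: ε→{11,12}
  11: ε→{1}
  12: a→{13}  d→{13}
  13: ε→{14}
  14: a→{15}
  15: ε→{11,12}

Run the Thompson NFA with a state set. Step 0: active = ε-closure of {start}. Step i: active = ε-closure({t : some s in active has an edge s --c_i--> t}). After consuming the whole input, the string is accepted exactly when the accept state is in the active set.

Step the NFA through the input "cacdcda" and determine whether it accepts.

Answer: ACCEPT

Trace:
initial (ε-close {0}): {0,1,2,6,7,8,10,11,12}
'c' @ 1: {1,3,4,7,8,9,10,11,12}  [accepting]
'a' @ 2: {1,5,7,8,9,10,11,12,13,14}  [accepting]
'c' @ 3: {1,7,8,9,10,11,12}  [accepting]
'd' @ 4: {1,7,8,9,10,11,12,13,14}  [accepting]
'c' @ 5: {1,7,8,9,10,11,12}  [accepting]
'd' @ 6: {1,7,8,9,10,11,12,13,14}  [accepting]
'a' @ 7: {1,7,8,9,10,11,12,13,14,15}  [accepting]
after full input: {1,7,8,9,10,11,12,13,14,15}  (accept=1 in)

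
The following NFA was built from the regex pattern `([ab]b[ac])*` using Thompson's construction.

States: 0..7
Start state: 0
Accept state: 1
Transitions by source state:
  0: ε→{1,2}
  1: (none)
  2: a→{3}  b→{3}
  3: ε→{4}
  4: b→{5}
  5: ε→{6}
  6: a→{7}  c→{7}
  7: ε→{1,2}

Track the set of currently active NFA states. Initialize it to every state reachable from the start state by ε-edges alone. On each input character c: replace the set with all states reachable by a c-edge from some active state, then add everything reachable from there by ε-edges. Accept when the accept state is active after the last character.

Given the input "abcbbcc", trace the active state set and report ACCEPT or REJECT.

S₀ = ε-closure({0}) = {0,1,2}
'a' @ 1: {3,4}
'b' @ 2: {5,6}
'c' @ 3: {1,2,7}  ✓accept
'b' @ 4: {3,4}
'b' @ 5: {5,6}
'c' @ 6: {1,2,7}  ✓accept
'c' @ 7: {}  — state set empty
final: {}; accept 1 not in set

Answer: REJECT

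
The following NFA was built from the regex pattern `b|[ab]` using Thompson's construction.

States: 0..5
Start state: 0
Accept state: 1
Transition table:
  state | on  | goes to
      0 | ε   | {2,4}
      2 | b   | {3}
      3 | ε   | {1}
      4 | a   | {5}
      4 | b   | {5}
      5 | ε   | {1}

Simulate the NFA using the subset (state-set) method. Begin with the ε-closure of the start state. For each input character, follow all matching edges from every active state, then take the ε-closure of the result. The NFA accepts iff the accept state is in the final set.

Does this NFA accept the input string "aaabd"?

Answer: REJECT

Steps:
initial (ε-close {0}): {0,2,4}
'a' @ 1: {1,5}  ✓accept
'a' @ 2: {}  — dead — no transitions
rest 'abd' ignored (set empty)
end set {} — state 1 not in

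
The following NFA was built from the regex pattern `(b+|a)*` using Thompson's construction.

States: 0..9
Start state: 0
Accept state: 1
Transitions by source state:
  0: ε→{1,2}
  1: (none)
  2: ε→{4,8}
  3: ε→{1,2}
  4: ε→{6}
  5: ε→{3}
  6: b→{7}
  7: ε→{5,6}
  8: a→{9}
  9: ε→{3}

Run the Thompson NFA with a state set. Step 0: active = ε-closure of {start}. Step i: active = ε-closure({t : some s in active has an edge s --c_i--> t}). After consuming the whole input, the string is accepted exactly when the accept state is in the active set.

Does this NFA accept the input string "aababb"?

start: ε-closure({0}) = {0,1,2,4,6,8}
'a' @ 1: {1,2,3,4,6,8,9}  [accepting]
'a' @ 2: {1,2,3,4,6,8,9}  [accepting]
'b' @ 3: {1,2,3,4,5,6,7,8}  [accepting]
'a' @ 4: {1,2,3,4,6,8,9}  [accepting]
'b' @ 5: {1,2,3,4,5,6,7,8}  [accepting]
'b' @ 6: {1,2,3,4,5,6,7,8}  [accepting]
final: {1,2,3,4,5,6,7,8}; accept 1 in set

Answer: ACCEPT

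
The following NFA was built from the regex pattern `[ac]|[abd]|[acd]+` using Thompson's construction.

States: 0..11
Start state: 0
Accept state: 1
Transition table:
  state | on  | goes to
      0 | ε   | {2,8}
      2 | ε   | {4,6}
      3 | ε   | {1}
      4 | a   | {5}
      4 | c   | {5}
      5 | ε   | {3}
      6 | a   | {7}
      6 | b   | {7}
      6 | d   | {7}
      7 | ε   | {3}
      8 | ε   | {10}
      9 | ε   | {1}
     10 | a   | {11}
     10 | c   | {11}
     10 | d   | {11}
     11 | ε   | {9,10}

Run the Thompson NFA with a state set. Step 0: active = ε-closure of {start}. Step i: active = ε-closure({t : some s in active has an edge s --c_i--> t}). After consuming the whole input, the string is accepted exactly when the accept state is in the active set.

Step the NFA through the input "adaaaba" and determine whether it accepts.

Answer: REJECT

Derivation:
start: ε-closure({0}) = {0,2,4,6,8,10}
'a' @ 1: {1,3,5,7,9,10,11}  [accepting]
'd' @ 2: {1,9,10,11}  [accepting]
'a' @ 3: {1,9,10,11}  [accepting]
'a' @ 4: {1,9,10,11}  [accepting]
'a' @ 5: {1,9,10,11}  [accepting]
'b' @ 6: {}  — state set empty
rest 'a' ignored (set empty)
after full input: {}  (accept=1 not in)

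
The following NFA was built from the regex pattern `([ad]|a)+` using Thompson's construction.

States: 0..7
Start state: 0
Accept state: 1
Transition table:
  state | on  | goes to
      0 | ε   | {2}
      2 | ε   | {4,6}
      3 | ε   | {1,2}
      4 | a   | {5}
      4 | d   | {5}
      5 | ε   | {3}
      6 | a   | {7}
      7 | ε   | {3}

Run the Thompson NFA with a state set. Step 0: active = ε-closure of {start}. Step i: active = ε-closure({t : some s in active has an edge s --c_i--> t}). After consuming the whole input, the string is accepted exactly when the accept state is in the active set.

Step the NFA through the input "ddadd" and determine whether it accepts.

Answer: ACCEPT

Trace:
S₀ = ε-closure({0}) = {0,2,4,6}
'd' @ 1: {1,2,3,4,5,6}  (accept∈set)
'd' @ 2: {1,2,3,4,5,6}  (accept∈set)
'a' @ 3: {1,2,3,4,5,6,7}  (accept∈set)
'd' @ 4: {1,2,3,4,5,6}  (accept∈set)
'd' @ 5: {1,2,3,4,5,6}  (accept∈set)
after full input: {1,2,3,4,5,6}  (accept=1 in)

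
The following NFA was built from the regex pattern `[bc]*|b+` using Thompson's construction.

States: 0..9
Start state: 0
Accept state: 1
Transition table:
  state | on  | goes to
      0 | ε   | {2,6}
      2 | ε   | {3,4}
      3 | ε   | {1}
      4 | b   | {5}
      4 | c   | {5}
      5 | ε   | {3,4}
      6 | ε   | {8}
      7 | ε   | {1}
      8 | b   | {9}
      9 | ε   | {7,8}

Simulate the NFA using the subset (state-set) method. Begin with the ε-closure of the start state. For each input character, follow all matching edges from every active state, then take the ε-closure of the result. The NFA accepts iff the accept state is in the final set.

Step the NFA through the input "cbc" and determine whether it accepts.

S₀ = ε-closure({0}) = {0,1,2,3,4,6,8}
'c' @ 1: {1,3,4,5}  (accept∈set)
'b' @ 2: {1,3,4,5}  (accept∈set)
'c' @ 3: {1,3,4,5}  (accept∈set)
after full input: {1,3,4,5}  (accept=1 in)

Answer: ACCEPT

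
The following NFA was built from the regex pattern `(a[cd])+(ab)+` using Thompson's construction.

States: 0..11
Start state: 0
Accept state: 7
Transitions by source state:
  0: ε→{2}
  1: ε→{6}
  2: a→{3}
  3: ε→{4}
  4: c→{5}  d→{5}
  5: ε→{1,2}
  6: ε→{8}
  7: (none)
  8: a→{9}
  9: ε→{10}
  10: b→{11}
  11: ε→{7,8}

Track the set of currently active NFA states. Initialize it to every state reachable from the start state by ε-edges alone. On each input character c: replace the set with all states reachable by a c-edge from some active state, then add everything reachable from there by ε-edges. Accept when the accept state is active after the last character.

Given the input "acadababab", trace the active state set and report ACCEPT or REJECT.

Answer: ACCEPT

Steps:
S₀ = ε-closure({0}) = {0,2}
'a' @ 1: {3,4}
'c' @ 2: {1,2,5,6,8}
'a' @ 3: {3,4,9,10}
'd' @ 4: {1,2,5,6,8}
'a' @ 5: {3,4,9,10}
'b' @ 6: {7,8,11}  (accept∈set)
'a' @ 7: {9,10}
'b' @ 8: {7,8,11}  (accept∈set)
'a' @ 9: {9,10}
'b' @ 10: {7,8,11}  (accept∈set)
after full input: {7,8,11}  (accept=7 in)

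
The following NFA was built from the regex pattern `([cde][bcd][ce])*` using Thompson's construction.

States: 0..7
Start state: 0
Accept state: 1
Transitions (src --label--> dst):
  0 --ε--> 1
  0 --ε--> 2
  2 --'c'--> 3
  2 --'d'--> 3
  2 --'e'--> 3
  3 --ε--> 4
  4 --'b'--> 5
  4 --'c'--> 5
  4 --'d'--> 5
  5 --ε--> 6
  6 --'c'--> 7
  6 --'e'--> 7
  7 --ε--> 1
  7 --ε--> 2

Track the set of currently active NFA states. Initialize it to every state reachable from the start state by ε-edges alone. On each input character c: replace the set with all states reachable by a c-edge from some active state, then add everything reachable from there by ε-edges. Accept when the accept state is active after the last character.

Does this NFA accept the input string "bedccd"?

start: ε-closure({0}) = {0,1,2}
'b' @ 1: {}  — state set empty
rest 'edccd' ignored (set empty)
end set {} — state 1 not in

Answer: REJECT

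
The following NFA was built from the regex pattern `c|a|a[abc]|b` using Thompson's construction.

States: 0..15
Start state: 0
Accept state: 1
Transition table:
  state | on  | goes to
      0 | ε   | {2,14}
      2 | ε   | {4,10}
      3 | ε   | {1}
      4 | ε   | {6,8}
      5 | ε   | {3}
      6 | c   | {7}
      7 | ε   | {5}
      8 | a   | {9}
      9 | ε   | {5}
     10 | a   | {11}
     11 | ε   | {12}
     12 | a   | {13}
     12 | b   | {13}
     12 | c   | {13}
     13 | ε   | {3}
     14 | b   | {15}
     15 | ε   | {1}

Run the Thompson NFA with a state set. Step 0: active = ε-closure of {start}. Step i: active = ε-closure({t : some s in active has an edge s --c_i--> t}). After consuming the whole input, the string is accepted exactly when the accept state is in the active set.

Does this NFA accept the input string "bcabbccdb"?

Answer: REJECT

Steps:
S₀ = ε-closure({0}) = {0,2,4,6,8,10,14}
'b' @ 1: {1,15}  ✓accept
'c' @ 2: {}  — no active states
rest 'abbccdb' ignored (set empty)
after full input: {}  (accept=1 not in)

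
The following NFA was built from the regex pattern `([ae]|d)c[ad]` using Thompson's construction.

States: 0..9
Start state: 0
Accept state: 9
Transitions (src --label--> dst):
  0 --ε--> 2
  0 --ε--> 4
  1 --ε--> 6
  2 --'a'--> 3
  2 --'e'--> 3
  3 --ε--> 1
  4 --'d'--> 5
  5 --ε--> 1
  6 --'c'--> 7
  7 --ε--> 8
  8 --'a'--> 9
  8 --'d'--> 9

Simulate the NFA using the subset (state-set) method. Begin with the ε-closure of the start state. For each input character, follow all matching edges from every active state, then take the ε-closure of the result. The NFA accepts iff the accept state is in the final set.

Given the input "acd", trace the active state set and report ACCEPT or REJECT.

initial (ε-close {0}): {0,2,4}
'a' @ 1: {1,3,6}
'c' @ 2: {7,8}
'd' @ 3: {9}  (accept∈set)
final: {9}; accept 9 in set

Answer: ACCEPT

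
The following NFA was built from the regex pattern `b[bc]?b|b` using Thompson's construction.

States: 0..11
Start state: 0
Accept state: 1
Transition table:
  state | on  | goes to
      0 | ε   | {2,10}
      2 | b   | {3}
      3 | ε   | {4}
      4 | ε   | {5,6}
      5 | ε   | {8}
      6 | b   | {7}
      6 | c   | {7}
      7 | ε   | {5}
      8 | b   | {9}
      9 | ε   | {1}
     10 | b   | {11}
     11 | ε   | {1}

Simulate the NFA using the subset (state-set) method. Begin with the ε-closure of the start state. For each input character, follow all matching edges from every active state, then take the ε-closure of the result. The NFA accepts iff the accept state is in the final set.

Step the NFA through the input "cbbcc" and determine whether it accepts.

Answer: REJECT

Steps:
S₀ = ε-closure({0}) = {0,2,10}
'c' @ 1: {}  — no active states
rest 'bbcc' ignored (set empty)
final: {}; accept 1 not in set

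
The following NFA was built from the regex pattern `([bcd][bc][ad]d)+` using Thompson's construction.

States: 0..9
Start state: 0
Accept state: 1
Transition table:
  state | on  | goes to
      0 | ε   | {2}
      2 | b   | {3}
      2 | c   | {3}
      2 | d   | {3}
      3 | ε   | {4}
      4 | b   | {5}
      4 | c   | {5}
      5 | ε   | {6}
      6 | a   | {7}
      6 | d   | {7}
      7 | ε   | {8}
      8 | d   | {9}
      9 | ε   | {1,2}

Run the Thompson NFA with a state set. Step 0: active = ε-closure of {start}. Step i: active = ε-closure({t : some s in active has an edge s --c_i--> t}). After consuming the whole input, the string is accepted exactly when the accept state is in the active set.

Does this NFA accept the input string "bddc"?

Answer: REJECT

Steps:
start: ε-closure({0}) = {0,2}
'b' @ 1: {3,4}
'd' @ 2: {}  — no active states
rest 'dc' ignored (set empty)
after full input: {}  (accept=1 not in)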